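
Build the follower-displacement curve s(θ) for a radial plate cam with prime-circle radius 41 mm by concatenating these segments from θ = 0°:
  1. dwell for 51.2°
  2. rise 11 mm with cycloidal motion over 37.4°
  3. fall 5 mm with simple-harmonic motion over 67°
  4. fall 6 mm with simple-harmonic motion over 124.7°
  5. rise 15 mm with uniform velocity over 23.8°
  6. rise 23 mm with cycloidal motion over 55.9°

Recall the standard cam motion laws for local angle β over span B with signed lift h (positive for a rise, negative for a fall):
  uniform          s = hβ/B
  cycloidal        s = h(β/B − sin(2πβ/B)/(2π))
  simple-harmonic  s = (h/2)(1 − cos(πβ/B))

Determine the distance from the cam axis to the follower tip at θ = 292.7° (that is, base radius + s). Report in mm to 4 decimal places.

seg 1 [0°–51.2°] dwell: s stays 0.0000
seg 2 [51.2°–88.6°] cycloidal, h=11: full span → s += 11 → s = 11.0000
seg 3 [88.6°–155.6°] simple-harmonic, h=-5: full span → s += -5 → s = 6.0000
seg 4 [155.6°–280.3°] simple-harmonic, h=-6: full span → s += -6 → s = 0.0000
seg 5 [280.3°–304.1°] uniform, h=15: θ=292.7° here. β=12.4, B=23.8. 15·12.4/23.8 = 7.8151 → s = 7.8151
radial distance = base radius + s = 41 + 7.8151 = 48.8151

48.8151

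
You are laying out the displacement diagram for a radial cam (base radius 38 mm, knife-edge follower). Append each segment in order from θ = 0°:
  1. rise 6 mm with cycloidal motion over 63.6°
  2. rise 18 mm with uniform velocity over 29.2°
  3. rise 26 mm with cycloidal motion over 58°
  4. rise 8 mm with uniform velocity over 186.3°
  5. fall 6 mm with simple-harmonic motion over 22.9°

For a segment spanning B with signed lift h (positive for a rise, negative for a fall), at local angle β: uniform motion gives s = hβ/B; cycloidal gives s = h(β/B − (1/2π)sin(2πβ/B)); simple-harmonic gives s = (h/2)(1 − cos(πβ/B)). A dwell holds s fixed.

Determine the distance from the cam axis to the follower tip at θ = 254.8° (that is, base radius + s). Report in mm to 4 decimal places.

seg 1 [0°–63.6°] cycloidal, h=6: full span → s += 6 → s = 6.0000
seg 2 [63.6°–92.8°] uniform, h=18: full span → s += 18 → s = 24.0000
seg 3 [92.8°–150.8°] cycloidal, h=26: full span → s += 26 → s = 50.0000
seg 4 [150.8°–337.1°] uniform, h=8: θ=254.8° here. β=104, B=186.3. 8·104/186.3 = 4.4659 → s = 54.4659
radial distance = base radius + s = 38 + 54.4659 = 92.4659

92.4659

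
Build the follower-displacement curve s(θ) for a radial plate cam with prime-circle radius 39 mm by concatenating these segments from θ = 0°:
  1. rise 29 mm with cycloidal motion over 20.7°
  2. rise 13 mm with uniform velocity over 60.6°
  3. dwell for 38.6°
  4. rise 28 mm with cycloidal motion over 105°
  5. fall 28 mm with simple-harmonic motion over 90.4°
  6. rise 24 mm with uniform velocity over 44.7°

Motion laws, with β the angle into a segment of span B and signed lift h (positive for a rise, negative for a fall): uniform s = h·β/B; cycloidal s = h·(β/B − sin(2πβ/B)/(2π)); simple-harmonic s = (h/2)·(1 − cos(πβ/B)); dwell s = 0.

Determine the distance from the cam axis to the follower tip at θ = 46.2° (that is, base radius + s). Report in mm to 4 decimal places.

seg 1 [0°–20.7°] cycloidal, h=29: full span → s += 29 → s = 29.0000
seg 2 [20.7°–81.3°] uniform, h=13: θ=46.2° here. β=25.5, B=60.6. 13·25.5/60.6 = 5.4703 → s = 34.4703
radial distance = base radius + s = 39 + 34.4703 = 73.4703

73.4703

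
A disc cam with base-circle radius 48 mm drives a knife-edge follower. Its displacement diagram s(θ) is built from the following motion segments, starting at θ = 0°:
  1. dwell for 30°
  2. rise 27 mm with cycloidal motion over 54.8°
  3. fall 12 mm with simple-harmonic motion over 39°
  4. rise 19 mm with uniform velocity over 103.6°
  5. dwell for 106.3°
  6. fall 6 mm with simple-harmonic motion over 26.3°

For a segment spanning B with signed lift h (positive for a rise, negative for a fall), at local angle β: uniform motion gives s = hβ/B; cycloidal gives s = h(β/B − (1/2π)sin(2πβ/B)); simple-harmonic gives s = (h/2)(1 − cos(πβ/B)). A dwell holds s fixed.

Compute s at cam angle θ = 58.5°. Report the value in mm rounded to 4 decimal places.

seg 1 [0°–30°] dwell: s stays 0.0000
seg 2 [30°–84.8°] cycloidal, h=27: θ=58.5° here. β=28.5, B=54.8. 27·(0.5201 − sin(2π·0.5201)/(2π)) = 14.5825 → s = 14.5825

14.5825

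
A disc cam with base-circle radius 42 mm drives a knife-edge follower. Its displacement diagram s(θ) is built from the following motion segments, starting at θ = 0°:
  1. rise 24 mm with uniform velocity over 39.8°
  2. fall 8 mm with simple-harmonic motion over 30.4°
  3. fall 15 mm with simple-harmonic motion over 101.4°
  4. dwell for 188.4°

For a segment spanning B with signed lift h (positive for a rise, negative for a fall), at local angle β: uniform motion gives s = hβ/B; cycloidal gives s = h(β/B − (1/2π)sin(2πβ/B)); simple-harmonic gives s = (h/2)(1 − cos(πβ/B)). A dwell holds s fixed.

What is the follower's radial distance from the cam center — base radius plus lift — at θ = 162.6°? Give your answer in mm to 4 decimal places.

seg 1 [0°–39.8°] uniform, h=24: full span → s += 24 → s = 24.0000
seg 2 [39.8°–70.2°] simple-harmonic, h=-8: full span → s += -8 → s = 16.0000
seg 3 [70.2°–171.6°] simple-harmonic, h=-15: θ=162.6° here. β=92.4, B=101.4. -15/2·(1 − cos(π·0.9112)) = -14.7103 → s = 1.2897
radial distance = base radius + s = 42 + 1.2897 = 43.2897

43.2897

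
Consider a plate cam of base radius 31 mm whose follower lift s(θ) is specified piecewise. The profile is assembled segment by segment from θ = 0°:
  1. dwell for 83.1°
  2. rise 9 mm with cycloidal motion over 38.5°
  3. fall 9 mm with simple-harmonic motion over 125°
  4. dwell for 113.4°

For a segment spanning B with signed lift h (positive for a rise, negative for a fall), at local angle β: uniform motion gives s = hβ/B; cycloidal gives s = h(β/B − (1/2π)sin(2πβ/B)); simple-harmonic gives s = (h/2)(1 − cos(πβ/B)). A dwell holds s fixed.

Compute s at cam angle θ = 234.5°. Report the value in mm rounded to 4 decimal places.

seg 1 [0°–83.1°] dwell: s stays 0.0000
seg 2 [83.1°–121.6°] cycloidal, h=9: full span → s += 9 → s = 9.0000
seg 3 [121.6°–246.6°] simple-harmonic, h=-9: θ=234.5° here. β=112.9, B=125. -9/2·(1 − cos(π·0.9032)) = -8.7935 → s = 0.2065

0.2065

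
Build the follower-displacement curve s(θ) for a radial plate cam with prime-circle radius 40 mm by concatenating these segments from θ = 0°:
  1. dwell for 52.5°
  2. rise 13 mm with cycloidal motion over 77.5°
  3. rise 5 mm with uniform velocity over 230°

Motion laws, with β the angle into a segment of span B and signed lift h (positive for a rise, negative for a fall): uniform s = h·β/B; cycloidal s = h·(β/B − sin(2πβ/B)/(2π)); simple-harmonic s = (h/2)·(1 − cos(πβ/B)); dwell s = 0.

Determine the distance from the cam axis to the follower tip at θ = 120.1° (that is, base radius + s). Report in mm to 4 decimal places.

seg 1 [0°–52.5°] dwell: s stays 0.0000
seg 2 [52.5°–130°] cycloidal, h=13: θ=120.1° here. β=67.6, B=77.5. 13·(0.8723 − sin(2π·0.8723)/(2π)) = 12.8274 → s = 12.8274
radial distance = base radius + s = 40 + 12.8274 = 52.8274

52.8274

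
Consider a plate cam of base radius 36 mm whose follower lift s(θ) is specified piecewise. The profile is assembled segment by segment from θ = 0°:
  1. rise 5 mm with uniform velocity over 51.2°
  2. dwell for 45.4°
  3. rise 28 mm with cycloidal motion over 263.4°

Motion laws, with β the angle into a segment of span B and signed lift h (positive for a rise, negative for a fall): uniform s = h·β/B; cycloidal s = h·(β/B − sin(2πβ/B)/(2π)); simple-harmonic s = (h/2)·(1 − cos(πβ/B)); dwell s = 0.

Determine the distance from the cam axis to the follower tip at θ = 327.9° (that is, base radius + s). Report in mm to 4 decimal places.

seg 1 [0°–51.2°] uniform, h=5: full span → s += 5 → s = 5.0000
seg 2 [51.2°–96.6°] dwell: s stays 5.0000
seg 3 [96.6°–360°] cycloidal, h=28: θ=327.9° here. β=231.3, B=263.4. 28·(0.8781 − sin(2π·0.8781)/(2π)) = 27.6762 → s = 32.6762
radial distance = base radius + s = 36 + 32.6762 = 68.6762

68.6762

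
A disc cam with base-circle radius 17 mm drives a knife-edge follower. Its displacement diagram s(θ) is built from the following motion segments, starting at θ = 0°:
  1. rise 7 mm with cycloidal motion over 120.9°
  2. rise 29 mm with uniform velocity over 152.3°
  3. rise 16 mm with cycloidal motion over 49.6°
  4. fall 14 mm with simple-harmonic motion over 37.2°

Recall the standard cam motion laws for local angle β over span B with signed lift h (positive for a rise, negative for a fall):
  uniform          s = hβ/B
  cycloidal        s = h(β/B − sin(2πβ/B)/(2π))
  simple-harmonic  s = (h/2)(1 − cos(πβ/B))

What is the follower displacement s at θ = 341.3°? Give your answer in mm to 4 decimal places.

seg 1 [0°–120.9°] cycloidal, h=7: full span → s += 7 → s = 7.0000
seg 2 [120.9°–273.2°] uniform, h=29: full span → s += 29 → s = 36.0000
seg 3 [273.2°–322.8°] cycloidal, h=16: full span → s += 16 → s = 52.0000
seg 4 [322.8°–360°] simple-harmonic, h=-14: θ=341.3° here. β=18.5, B=37.2. -14/2·(1 − cos(π·0.4973)) = -6.9409 → s = 45.0591

45.0591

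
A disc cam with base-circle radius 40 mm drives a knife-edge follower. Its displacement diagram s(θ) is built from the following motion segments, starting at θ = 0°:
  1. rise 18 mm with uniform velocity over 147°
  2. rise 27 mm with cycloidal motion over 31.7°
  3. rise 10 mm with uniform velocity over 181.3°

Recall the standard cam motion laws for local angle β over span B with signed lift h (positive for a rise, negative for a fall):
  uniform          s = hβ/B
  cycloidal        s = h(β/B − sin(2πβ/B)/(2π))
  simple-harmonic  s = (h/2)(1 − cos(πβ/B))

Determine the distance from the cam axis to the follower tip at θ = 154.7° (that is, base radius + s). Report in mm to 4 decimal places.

seg 1 [0°–147°] uniform, h=18: full span → s += 18 → s = 18.0000
seg 2 [147°–178.7°] cycloidal, h=27: θ=154.7° here. β=7.7, B=31.7. 27·(0.2429 − sin(2π·0.2429)/(2π)) = 2.2654 → s = 20.2654
radial distance = base radius + s = 40 + 20.2654 = 60.2654

60.2654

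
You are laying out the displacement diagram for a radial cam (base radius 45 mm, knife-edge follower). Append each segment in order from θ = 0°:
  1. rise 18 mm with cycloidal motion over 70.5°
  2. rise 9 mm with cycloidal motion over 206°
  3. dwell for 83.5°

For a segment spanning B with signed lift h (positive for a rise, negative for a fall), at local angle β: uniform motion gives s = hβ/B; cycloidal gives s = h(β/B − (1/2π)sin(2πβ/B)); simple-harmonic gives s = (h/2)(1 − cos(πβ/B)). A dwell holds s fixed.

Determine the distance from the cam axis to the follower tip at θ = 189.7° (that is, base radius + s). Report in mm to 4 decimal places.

seg 1 [0°–70.5°] cycloidal, h=18: full span → s += 18 → s = 18.0000
seg 2 [70.5°–276.5°] cycloidal, h=9: θ=189.7° here. β=119.2, B=206. 9·(0.5786 − sin(2π·0.5786)/(2π)) = 5.8871 → s = 23.8871
radial distance = base radius + s = 45 + 23.8871 = 68.8871

68.8871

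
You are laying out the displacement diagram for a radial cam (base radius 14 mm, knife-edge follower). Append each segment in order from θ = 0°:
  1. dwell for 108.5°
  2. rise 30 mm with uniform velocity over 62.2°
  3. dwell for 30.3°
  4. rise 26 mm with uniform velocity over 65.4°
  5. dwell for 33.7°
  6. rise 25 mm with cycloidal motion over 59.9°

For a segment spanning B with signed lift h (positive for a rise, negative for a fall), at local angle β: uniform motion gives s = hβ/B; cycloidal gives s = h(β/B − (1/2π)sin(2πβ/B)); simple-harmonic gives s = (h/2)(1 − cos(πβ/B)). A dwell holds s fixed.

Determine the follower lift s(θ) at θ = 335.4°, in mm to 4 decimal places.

seg 1 [0°–108.5°] dwell: s stays 0.0000
seg 2 [108.5°–170.7°] uniform, h=30: full span → s += 30 → s = 30.0000
seg 3 [170.7°–201°] dwell: s stays 30.0000
seg 4 [201°–266.4°] uniform, h=26: full span → s += 26 → s = 56.0000
seg 5 [266.4°–300.1°] dwell: s stays 56.0000
seg 6 [300.1°–360°] cycloidal, h=25: θ=335.4° here. β=35.3, B=59.9. 25·(0.5893 − sin(2π·0.5893)/(2π)) = 16.8504 → s = 72.8504

72.8504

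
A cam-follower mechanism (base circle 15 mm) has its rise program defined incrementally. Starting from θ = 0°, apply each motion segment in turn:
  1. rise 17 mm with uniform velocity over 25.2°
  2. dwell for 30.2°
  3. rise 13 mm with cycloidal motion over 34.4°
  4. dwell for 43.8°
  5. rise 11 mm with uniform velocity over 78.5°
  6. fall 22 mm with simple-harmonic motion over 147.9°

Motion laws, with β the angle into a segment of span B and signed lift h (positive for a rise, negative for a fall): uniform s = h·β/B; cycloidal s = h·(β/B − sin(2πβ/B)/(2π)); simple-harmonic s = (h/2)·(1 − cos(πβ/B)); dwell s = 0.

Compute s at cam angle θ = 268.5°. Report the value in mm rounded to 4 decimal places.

seg 1 [0°–25.2°] uniform, h=17: full span → s += 17 → s = 17.0000
seg 2 [25.2°–55.4°] dwell: s stays 17.0000
seg 3 [55.4°–89.8°] cycloidal, h=13: full span → s += 13 → s = 30.0000
seg 4 [89.8°–133.6°] dwell: s stays 30.0000
seg 5 [133.6°–212.1°] uniform, h=11: full span → s += 11 → s = 41.0000
seg 6 [212.1°–360°] simple-harmonic, h=-22: θ=268.5° here. β=56.4, B=147.9. -22/2·(1 − cos(π·0.3813)) = -6.9937 → s = 34.0063

34.0063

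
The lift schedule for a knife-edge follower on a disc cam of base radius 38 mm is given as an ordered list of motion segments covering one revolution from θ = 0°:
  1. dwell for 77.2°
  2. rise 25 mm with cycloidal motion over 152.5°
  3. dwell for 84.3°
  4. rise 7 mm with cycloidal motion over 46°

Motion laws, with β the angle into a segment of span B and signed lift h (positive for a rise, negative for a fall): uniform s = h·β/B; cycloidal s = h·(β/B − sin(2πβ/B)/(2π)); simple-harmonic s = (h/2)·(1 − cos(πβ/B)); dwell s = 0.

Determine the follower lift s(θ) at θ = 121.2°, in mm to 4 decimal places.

seg 1 [0°–77.2°] dwell: s stays 0.0000
seg 2 [77.2°–229.7°] cycloidal, h=25: θ=121.2° here. β=44, B=152.5. 25·(0.2885 − sin(2π·0.2885)/(2π)) = 3.3502 → s = 3.3502

3.3502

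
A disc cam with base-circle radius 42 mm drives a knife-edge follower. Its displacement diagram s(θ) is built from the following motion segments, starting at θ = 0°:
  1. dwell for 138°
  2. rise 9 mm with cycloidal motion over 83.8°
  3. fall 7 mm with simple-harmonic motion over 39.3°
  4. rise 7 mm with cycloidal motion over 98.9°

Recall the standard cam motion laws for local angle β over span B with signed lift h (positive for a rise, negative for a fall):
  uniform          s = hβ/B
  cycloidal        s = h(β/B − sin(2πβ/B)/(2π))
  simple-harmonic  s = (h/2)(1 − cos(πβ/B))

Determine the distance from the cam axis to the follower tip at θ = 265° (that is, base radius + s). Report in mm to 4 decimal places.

seg 1 [0°–138°] dwell: s stays 0.0000
seg 2 [138°–221.8°] cycloidal, h=9: full span → s += 9 → s = 9.0000
seg 3 [221.8°–261.1°] simple-harmonic, h=-7: full span → s += -7 → s = 2.0000
seg 4 [261.1°–360°] cycloidal, h=7: θ=265° here. β=3.9, B=98.9. 7·(0.0394 − sin(2π·0.0394)/(2π)) = 0.0028 → s = 2.0028
radial distance = base radius + s = 42 + 2.0028 = 44.0028

44.0028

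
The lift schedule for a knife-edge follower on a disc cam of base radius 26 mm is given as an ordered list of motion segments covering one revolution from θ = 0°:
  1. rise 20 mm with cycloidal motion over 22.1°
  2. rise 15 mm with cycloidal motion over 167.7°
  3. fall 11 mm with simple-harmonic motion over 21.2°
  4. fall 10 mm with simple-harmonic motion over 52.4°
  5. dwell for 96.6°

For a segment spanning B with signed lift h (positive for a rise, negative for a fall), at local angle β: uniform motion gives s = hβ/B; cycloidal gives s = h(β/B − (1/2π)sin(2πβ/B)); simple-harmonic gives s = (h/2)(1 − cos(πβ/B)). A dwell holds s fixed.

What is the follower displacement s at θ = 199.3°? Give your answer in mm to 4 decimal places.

seg 1 [0°–22.1°] cycloidal, h=20: full span → s += 20 → s = 20.0000
seg 2 [22.1°–189.8°] cycloidal, h=15: full span → s += 15 → s = 35.0000
seg 3 [189.8°–211°] simple-harmonic, h=-11: θ=199.3° here. β=9.5, B=21.2. -11/2·(1 − cos(π·0.4481)) = -4.6074 → s = 30.3926

30.3926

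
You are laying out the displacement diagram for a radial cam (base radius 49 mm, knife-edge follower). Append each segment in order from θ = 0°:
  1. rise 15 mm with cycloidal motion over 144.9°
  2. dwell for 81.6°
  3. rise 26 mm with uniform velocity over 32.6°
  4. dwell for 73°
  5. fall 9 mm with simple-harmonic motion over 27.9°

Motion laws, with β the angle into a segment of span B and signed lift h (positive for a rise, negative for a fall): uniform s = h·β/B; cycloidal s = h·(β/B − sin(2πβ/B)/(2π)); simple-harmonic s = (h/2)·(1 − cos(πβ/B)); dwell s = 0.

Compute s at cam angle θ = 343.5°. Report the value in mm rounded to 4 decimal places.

seg 1 [0°–144.9°] cycloidal, h=15: full span → s += 15 → s = 15.0000
seg 2 [144.9°–226.5°] dwell: s stays 15.0000
seg 3 [226.5°–259.1°] uniform, h=26: full span → s += 26 → s = 41.0000
seg 4 [259.1°–332.1°] dwell: s stays 41.0000
seg 5 [332.1°–360°] simple-harmonic, h=-9: θ=343.5° here. β=11.4, B=27.9. -9/2·(1 − cos(π·0.4086)) = -3.2256 → s = 37.7744

37.7744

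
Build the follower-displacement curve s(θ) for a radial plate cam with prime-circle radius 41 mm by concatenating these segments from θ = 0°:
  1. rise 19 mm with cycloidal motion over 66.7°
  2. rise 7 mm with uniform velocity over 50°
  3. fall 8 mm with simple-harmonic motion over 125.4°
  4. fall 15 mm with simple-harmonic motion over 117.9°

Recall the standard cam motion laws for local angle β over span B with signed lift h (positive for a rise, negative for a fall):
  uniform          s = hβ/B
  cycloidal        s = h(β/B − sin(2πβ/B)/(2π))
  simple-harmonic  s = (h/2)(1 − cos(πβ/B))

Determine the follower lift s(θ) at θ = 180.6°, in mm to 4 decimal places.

seg 1 [0°–66.7°] cycloidal, h=19: full span → s += 19 → s = 19.0000
seg 2 [66.7°–116.7°] uniform, h=7: full span → s += 7 → s = 26.0000
seg 3 [116.7°–242.1°] simple-harmonic, h=-8: θ=180.6° here. β=63.9, B=125.4. -8/2·(1 − cos(π·0.5096)) = -4.1202 → s = 21.8798

21.8798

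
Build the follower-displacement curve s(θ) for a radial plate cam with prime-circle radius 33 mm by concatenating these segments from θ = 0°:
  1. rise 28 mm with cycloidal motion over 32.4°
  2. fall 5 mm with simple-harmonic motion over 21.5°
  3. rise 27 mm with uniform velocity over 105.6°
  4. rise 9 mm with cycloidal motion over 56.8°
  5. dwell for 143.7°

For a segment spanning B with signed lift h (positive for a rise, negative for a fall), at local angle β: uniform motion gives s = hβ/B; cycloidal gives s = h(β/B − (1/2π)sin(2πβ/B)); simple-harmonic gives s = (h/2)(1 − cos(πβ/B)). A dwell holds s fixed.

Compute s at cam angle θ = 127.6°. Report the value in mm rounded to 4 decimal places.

seg 1 [0°–32.4°] cycloidal, h=28: full span → s += 28 → s = 28.0000
seg 2 [32.4°–53.9°] simple-harmonic, h=-5: full span → s += -5 → s = 23.0000
seg 3 [53.9°–159.5°] uniform, h=27: θ=127.6° here. β=73.7, B=105.6. 27·73.7/105.6 = 18.8438 → s = 41.8438

41.8438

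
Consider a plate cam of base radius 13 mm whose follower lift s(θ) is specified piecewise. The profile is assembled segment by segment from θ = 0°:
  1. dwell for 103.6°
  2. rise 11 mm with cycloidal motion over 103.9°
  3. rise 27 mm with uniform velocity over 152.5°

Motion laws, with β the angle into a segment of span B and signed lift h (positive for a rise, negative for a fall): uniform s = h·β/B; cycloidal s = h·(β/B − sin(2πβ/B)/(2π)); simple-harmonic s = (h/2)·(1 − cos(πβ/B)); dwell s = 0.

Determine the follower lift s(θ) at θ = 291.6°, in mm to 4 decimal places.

seg 1 [0°–103.6°] dwell: s stays 0.0000
seg 2 [103.6°–207.5°] cycloidal, h=11: full span → s += 11 → s = 11.0000
seg 3 [207.5°–360°] uniform, h=27: θ=291.6° here. β=84.1, B=152.5. 27·84.1/152.5 = 14.8898 → s = 25.8898

25.8898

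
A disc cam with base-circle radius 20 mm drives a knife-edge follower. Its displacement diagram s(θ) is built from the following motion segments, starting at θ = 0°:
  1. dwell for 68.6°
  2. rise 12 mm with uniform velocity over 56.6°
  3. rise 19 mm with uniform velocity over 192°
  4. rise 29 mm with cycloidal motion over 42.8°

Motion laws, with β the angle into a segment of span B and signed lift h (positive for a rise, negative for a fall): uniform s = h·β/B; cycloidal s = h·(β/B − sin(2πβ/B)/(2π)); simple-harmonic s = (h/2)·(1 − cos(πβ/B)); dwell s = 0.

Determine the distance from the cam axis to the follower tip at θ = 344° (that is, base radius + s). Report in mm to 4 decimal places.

seg 1 [0°–68.6°] dwell: s stays 0.0000
seg 2 [68.6°–125.2°] uniform, h=12: full span → s += 12 → s = 12.0000
seg 3 [125.2°–317.2°] uniform, h=19: full span → s += 19 → s = 31.0000
seg 4 [317.2°–360°] cycloidal, h=29: θ=344° here. β=26.8, B=42.8. 29·(0.6262 − sin(2π·0.6262)/(2π)) = 21.4464 → s = 52.4464
radial distance = base radius + s = 20 + 52.4464 = 72.4464

72.4464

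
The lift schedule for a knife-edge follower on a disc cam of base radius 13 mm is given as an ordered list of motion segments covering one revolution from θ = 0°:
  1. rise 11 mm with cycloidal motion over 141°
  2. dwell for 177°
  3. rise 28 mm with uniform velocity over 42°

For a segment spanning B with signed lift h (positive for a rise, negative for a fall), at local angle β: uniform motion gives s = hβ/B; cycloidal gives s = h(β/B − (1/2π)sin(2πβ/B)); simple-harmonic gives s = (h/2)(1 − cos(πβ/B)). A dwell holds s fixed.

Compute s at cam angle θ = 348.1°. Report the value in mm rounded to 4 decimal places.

seg 1 [0°–141°] cycloidal, h=11: full span → s += 11 → s = 11.0000
seg 2 [141°–318°] dwell: s stays 11.0000
seg 3 [318°–360°] uniform, h=28: θ=348.1° here. β=30.1, B=42. 28·30.1/42 = 20.0667 → s = 31.0667

31.0667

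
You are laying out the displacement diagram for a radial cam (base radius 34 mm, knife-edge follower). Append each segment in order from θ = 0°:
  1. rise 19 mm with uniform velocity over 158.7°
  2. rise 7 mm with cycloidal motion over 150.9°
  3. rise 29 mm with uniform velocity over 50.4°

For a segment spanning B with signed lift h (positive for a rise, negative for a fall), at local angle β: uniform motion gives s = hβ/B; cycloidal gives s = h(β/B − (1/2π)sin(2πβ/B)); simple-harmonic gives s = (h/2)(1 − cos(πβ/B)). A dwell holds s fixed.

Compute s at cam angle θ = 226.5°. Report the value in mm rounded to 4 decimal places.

seg 1 [0°–158.7°] uniform, h=19: full span → s += 19 → s = 19.0000
seg 2 [158.7°–309.6°] cycloidal, h=7: θ=226.5° here. β=67.8, B=150.9. 7·(0.4493 − sin(2π·0.4493)/(2π)) = 2.7962 → s = 21.7962

21.7962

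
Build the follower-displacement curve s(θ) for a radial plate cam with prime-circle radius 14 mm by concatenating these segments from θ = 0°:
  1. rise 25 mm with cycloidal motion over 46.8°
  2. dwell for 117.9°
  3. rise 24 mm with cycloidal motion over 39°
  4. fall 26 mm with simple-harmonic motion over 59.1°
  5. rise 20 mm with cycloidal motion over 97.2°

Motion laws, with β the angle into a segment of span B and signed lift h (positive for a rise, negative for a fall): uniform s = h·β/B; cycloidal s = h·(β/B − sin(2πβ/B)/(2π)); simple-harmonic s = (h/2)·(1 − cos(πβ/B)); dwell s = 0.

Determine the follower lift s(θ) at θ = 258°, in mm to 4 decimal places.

seg 1 [0°–46.8°] cycloidal, h=25: full span → s += 25 → s = 25.0000
seg 2 [46.8°–164.7°] dwell: s stays 25.0000
seg 3 [164.7°–203.7°] cycloidal, h=24: full span → s += 24 → s = 49.0000
seg 4 [203.7°–262.8°] simple-harmonic, h=-26: θ=258° here. β=54.3, B=59.1. -26/2·(1 − cos(π·0.9188)) = -25.5791 → s = 23.4209

23.4209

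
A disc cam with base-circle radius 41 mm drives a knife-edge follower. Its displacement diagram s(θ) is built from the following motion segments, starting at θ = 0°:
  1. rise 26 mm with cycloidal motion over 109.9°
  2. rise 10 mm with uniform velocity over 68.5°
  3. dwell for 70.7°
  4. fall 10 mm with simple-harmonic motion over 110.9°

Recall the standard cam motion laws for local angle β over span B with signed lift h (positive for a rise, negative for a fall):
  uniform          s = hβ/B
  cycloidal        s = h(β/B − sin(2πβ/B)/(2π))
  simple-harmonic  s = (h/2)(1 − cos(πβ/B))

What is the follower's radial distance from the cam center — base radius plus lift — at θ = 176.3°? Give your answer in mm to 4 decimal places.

seg 1 [0°–109.9°] cycloidal, h=26: full span → s += 26 → s = 26.0000
seg 2 [109.9°–178.4°] uniform, h=10: θ=176.3° here. β=66.4, B=68.5. 10·66.4/68.5 = 9.6934 → s = 35.6934
radial distance = base radius + s = 41 + 35.6934 = 76.6934

76.6934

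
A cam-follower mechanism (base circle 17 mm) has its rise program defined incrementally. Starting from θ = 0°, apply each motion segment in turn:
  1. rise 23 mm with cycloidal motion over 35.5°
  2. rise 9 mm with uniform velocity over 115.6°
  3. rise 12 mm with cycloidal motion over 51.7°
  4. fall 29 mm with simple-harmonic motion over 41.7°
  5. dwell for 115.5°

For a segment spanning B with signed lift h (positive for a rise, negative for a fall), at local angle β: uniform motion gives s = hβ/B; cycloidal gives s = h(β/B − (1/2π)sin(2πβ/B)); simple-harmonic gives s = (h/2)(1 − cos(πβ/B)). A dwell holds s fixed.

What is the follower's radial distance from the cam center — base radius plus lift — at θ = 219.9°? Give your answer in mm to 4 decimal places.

seg 1 [0°–35.5°] cycloidal, h=23: full span → s += 23 → s = 23.0000
seg 2 [35.5°–151.1°] uniform, h=9: full span → s += 9 → s = 32.0000
seg 3 [151.1°–202.8°] cycloidal, h=12: full span → s += 12 → s = 44.0000
seg 4 [202.8°–244.5°] simple-harmonic, h=-29: θ=219.9° here. β=17.1, B=41.7. -29/2·(1 − cos(π·0.4101)) = -10.4578 → s = 33.5422
radial distance = base radius + s = 17 + 33.5422 = 50.5422

50.5422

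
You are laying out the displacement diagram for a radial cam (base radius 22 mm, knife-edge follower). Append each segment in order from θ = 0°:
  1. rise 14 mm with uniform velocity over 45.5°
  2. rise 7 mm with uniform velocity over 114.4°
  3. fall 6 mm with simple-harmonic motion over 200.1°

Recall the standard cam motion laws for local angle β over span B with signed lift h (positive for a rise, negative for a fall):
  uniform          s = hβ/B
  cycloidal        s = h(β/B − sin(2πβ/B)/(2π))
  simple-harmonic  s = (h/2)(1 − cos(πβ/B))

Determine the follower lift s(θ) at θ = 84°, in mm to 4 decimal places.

seg 1 [0°–45.5°] uniform, h=14: full span → s += 14 → s = 14.0000
seg 2 [45.5°–159.9°] uniform, h=7: θ=84° here. β=38.5, B=114.4. 7·38.5/114.4 = 2.3558 → s = 16.3558

16.3558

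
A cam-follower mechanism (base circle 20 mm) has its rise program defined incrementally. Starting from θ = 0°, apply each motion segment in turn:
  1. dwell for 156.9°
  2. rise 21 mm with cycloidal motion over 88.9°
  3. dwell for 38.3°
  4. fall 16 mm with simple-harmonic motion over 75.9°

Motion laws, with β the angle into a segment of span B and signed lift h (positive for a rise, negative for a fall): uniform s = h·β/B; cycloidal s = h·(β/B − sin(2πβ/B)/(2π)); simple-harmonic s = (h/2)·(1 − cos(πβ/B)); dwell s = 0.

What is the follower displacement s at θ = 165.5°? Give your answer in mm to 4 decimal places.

seg 1 [0°–156.9°] dwell: s stays 0.0000
seg 2 [156.9°–245.8°] cycloidal, h=21: θ=165.5° here. β=8.6, B=88.9. 21·(0.0967 − sin(2π·0.0967)/(2π)) = 0.1228 → s = 0.1228

0.1228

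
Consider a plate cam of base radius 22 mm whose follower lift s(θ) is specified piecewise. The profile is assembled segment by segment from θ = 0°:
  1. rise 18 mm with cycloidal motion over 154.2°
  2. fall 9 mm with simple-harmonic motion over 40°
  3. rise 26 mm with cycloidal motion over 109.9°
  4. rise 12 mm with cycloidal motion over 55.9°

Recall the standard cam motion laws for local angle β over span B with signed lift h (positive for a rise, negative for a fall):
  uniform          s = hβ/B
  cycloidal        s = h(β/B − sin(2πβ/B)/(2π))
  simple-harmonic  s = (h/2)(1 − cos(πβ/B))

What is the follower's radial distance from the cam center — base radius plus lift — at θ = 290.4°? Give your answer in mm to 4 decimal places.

seg 1 [0°–154.2°] cycloidal, h=18: full span → s += 18 → s = 18.0000
seg 2 [154.2°–194.2°] simple-harmonic, h=-9: full span → s += -9 → s = 9.0000
seg 3 [194.2°–304.1°] cycloidal, h=26: θ=290.4° here. β=96.2, B=109.9. 26·(0.8753 − sin(2π·0.8753)/(2π)) = 25.6786 → s = 34.6786
radial distance = base radius + s = 22 + 34.6786 = 56.6786

56.6786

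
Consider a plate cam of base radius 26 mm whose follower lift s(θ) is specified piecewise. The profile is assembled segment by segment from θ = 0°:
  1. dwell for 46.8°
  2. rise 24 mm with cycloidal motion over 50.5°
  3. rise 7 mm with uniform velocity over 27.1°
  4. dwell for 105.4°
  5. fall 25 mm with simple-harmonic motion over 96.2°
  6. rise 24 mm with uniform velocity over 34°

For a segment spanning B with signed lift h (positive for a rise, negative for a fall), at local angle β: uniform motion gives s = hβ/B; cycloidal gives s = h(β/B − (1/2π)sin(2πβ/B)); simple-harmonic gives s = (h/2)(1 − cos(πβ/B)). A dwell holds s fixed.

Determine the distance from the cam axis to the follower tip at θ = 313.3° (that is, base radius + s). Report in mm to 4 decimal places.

seg 1 [0°–46.8°] dwell: s stays 0.0000
seg 2 [46.8°–97.3°] cycloidal, h=24: full span → s += 24 → s = 24.0000
seg 3 [97.3°–124.4°] uniform, h=7: full span → s += 7 → s = 31.0000
seg 4 [124.4°–229.8°] dwell: s stays 31.0000
seg 5 [229.8°–326°] simple-harmonic, h=-25: θ=313.3° here. β=83.5, B=96.2. -25/2·(1 − cos(π·0.8680)) = -23.9403 → s = 7.0597
radial distance = base radius + s = 26 + 7.0597 = 33.0597

33.0597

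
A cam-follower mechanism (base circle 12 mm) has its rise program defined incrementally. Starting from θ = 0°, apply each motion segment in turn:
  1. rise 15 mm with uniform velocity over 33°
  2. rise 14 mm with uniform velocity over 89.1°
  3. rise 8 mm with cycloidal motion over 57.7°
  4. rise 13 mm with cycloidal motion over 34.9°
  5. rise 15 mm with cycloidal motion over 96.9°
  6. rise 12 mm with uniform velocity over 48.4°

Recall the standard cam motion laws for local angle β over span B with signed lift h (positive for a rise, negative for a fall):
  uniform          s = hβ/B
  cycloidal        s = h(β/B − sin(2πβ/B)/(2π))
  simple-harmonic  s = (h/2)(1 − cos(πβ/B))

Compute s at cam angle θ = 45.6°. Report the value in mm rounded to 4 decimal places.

seg 1 [0°–33°] uniform, h=15: full span → s += 15 → s = 15.0000
seg 2 [33°–122.1°] uniform, h=14: θ=45.6° here. β=12.6, B=89.1. 14·12.6/89.1 = 1.9798 → s = 16.9798

16.9798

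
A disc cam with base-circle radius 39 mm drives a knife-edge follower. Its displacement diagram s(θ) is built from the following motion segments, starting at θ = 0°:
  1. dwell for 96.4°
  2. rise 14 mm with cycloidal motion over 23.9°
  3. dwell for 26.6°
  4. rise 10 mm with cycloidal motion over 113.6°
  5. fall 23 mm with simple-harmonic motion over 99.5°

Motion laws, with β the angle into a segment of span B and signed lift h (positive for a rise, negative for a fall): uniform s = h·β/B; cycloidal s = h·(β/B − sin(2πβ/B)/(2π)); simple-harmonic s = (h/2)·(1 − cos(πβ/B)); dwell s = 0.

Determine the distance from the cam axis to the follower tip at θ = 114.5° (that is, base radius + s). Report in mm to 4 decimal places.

seg 1 [0°–96.4°] dwell: s stays 0.0000
seg 2 [96.4°–120.3°] cycloidal, h=14: θ=114.5° here. β=18.1, B=23.9. 14·(0.7573 − sin(2π·0.7573)/(2π)) = 12.8283 → s = 12.8283
radial distance = base radius + s = 39 + 12.8283 = 51.8283

51.8283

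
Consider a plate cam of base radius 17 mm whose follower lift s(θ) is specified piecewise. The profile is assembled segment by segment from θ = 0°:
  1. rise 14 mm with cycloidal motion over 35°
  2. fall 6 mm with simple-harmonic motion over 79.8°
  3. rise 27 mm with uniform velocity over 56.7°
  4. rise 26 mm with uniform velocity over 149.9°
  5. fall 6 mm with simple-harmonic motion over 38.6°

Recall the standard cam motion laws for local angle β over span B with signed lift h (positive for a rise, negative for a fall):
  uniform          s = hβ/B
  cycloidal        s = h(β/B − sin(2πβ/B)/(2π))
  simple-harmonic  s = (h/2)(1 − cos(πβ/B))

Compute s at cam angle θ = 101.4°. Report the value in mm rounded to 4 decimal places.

seg 1 [0°–35°] cycloidal, h=14: full span → s += 14 → s = 14.0000
seg 2 [35°–114.8°] simple-harmonic, h=-6: θ=101.4° here. β=66.4, B=79.8. -6/2·(1 − cos(π·0.8321)) = -5.5922 → s = 8.4078

8.4078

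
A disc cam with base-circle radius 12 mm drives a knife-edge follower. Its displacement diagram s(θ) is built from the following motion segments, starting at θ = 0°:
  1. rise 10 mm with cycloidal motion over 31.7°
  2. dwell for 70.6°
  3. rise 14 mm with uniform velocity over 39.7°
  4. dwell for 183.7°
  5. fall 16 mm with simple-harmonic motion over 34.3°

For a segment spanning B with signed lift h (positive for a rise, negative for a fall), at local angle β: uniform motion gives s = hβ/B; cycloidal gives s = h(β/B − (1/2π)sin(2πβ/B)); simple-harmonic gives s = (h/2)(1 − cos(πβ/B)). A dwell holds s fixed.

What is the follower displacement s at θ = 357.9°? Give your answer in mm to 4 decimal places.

seg 1 [0°–31.7°] cycloidal, h=10: full span → s += 10 → s = 10.0000
seg 2 [31.7°–102.3°] dwell: s stays 10.0000
seg 3 [102.3°–142°] uniform, h=14: full span → s += 14 → s = 24.0000
seg 4 [142°–325.7°] dwell: s stays 24.0000
seg 5 [325.7°–360°] simple-harmonic, h=-16: θ=357.9° here. β=32.2, B=34.3. -16/2·(1 − cos(π·0.9388)) = -15.8525 → s = 8.1475

8.1475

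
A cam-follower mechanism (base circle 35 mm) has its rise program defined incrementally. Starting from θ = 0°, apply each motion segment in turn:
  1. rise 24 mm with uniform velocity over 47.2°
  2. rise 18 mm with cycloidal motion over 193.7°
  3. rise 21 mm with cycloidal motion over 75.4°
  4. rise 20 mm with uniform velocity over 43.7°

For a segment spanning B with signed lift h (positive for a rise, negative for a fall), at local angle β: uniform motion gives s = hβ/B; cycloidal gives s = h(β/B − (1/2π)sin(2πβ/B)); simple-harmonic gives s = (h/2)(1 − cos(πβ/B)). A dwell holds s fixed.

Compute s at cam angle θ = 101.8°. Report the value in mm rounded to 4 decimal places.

seg 1 [0°–47.2°] uniform, h=24: full span → s += 24 → s = 24.0000
seg 2 [47.2°–240.9°] cycloidal, h=18: θ=101.8° here. β=54.6, B=193.7. 18·(0.2819 − sin(2π·0.2819)/(2π)) = 2.2663 → s = 26.2663

26.2663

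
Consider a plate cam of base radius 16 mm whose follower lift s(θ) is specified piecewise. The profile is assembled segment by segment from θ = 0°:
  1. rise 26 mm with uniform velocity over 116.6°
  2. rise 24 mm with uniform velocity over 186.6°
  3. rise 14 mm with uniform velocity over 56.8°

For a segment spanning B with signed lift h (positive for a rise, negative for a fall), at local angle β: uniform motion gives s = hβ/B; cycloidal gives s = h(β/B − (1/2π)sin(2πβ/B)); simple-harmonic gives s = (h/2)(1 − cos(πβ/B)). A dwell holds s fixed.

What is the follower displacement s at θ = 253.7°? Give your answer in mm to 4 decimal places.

seg 1 [0°–116.6°] uniform, h=26: full span → s += 26 → s = 26.0000
seg 2 [116.6°–303.2°] uniform, h=24: θ=253.7° here. β=137.1, B=186.6. 24·137.1/186.6 = 17.6334 → s = 43.6334

43.6334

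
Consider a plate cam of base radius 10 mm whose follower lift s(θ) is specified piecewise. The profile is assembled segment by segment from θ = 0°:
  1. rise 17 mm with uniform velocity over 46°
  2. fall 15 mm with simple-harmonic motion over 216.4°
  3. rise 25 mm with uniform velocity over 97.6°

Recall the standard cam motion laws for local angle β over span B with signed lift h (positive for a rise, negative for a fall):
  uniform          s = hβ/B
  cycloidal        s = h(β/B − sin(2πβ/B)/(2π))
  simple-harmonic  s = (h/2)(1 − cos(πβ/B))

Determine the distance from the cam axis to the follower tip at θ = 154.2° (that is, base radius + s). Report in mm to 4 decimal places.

seg 1 [0°–46°] uniform, h=17: full span → s += 17 → s = 17.0000
seg 2 [46°–262.4°] simple-harmonic, h=-15: θ=154.2° here. β=108.2, B=216.4. -15/2·(1 − cos(π·0.5000)) = -7.5000 → s = 9.5000
radial distance = base radius + s = 10 + 9.5000 = 19.5000

19.5000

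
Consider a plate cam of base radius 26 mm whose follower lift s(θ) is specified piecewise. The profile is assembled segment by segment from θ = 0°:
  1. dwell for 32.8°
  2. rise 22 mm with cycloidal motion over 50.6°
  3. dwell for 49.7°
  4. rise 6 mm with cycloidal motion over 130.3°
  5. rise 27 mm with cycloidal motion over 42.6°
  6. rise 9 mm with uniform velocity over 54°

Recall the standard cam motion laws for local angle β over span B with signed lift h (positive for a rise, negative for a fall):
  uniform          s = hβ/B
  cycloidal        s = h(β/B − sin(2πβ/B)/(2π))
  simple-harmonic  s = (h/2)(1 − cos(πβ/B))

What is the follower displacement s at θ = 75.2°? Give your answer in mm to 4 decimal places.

seg 1 [0°–32.8°] dwell: s stays 0.0000
seg 2 [32.8°–83.4°] cycloidal, h=22: θ=75.2° here. β=42.4, B=50.6. 22·(0.8379 − sin(2π·0.8379)/(2π)) = 21.4151 → s = 21.4151

21.4151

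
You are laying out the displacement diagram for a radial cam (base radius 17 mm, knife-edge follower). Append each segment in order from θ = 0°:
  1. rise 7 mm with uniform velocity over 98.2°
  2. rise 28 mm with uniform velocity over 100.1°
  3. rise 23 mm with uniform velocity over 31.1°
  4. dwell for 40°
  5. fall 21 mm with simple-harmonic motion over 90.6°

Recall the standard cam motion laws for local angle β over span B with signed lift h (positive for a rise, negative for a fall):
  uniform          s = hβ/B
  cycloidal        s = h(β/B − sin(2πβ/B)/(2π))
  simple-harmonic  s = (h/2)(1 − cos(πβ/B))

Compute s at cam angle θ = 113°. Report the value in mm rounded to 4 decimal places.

seg 1 [0°–98.2°] uniform, h=7: full span → s += 7 → s = 7.0000
seg 2 [98.2°–198.3°] uniform, h=28: θ=113° here. β=14.8, B=100.1. 28·14.8/100.1 = 4.1399 → s = 11.1399

11.1399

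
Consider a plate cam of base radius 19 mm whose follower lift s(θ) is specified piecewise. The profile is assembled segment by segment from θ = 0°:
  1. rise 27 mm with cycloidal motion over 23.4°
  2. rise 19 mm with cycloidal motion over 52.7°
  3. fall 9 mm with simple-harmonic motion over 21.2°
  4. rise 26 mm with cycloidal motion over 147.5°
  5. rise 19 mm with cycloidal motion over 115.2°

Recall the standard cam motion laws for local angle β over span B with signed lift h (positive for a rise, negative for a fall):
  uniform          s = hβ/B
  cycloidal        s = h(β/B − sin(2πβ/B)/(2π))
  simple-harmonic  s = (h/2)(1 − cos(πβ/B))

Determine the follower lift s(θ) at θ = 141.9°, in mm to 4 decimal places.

seg 1 [0°–23.4°] cycloidal, h=27: full span → s += 27 → s = 27.0000
seg 2 [23.4°–76.1°] cycloidal, h=19: full span → s += 19 → s = 46.0000
seg 3 [76.1°–97.3°] simple-harmonic, h=-9: full span → s += -9 → s = 37.0000
seg 4 [97.3°–244.8°] cycloidal, h=26: θ=141.9° here. β=44.6, B=147.5. 26·(0.3024 − sin(2π·0.3024)/(2π)) = 3.9457 → s = 40.9457

40.9457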